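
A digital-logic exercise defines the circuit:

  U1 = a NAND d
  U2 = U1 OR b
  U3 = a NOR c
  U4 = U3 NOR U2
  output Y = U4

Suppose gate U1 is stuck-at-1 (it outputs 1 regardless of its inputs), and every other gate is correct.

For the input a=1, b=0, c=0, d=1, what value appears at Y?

Propagate with U1 forced: U1=1 [stuck-at-1], U2=1, U3=0, U4=0.
So Y = 0. (Without the fault it would be 1.)

0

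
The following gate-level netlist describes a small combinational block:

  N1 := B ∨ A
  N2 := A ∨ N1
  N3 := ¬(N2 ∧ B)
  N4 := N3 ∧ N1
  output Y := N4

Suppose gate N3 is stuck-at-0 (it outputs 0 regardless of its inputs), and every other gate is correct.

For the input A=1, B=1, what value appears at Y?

0

Propagate with N3 forced: N1=1, N2=1, N3=0 [stuck-at-0], N4=0.
So Y = 0. (Same as the fault-free value — the fault is masked on this input.)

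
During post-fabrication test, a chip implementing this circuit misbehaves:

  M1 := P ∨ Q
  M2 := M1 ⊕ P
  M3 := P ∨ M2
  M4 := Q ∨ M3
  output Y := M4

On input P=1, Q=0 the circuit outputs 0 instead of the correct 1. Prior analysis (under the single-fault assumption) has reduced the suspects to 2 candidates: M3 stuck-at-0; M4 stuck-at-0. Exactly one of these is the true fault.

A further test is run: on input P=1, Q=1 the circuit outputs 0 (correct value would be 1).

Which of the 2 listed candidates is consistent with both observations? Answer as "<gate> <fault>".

Evaluate each candidate on input P=1, Q=1:
  M3 stuck-at-0: M1=1, M2=0, M3=0 [stuck-at-0], M4=1 → 1 — eliminated
  M4 stuck-at-0: M1=1, M2=0, M3=1, M4=0 [stuck-at-0] → 0 — matches
Only M4 stuck-at-0 reproduces the observed 0.

M4 stuck-at-0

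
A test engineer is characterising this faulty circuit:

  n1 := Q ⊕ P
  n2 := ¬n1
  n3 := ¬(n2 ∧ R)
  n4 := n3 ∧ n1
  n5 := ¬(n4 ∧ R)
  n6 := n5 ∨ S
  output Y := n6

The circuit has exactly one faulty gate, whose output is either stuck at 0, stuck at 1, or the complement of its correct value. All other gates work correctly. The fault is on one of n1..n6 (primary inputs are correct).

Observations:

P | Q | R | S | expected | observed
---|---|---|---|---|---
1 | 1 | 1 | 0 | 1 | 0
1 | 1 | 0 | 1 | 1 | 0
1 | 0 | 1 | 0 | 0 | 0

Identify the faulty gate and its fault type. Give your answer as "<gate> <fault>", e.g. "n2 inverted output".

n6 stuck-at-0

Fault-free values for test 1 (P=1, Q=1, R=1, S=0): n1=0, n2=1, n3=0, n4=0, n5=1, n6=1, giving Y=1. Observed 0.
Test 1: faults giving observed 0 are {n1 stuck-at-1, n1 inverted output, n4 stuck-at-1, n4 inverted output, n5 stuck-at-0, n5 inverted output, n6 stuck-at-0, n6 inverted output}.
Test 2 (P=1, Q=1, R=0, S=1): fault-free n1=0, n2=1, n3=1, n4=0, n5=1, n6=1 → 1; observed 0. Eliminates n1 stuck-at-1, n1 inverted output, n4 stuck-at-1, n4 inverted output, n5 stuck-at-0, n5 inverted output.
Test 3 (P=1, Q=0, R=1, S=0): fault-free n1=1, n2=0, n3=1, n4=1, n5=0, n6=0 → 0; observed 0. Eliminates n6 inverted output.
Only n6 stuck-at-0 is consistent with every test.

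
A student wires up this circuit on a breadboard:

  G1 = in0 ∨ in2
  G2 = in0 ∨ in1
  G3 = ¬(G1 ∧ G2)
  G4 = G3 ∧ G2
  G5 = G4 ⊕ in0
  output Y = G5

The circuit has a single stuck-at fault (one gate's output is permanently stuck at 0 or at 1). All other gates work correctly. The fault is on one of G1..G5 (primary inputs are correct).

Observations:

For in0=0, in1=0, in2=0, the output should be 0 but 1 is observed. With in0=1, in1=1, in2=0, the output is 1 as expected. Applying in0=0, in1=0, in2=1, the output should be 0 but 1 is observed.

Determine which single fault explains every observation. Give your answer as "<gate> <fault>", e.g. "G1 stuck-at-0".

G5 stuck-at-1

Fault-free values for test 1 (in0=0, in1=0, in2=0): G1=0, G2=0, G3=1, G4=0, G5=0, giving Y=0. Observed 1.
Test 1: faults giving observed 1 are {G2 stuck-at-1, G4 stuck-at-1, G5 stuck-at-1}.
Test 2 (in0=1, in1=1, in2=0): fault-free G1=1, G2=1, G3=0, G4=0, G5=1 → 1; observed 1. Eliminates G4 stuck-at-1.
Test 3 (in0=0, in1=0, in2=1): fault-free G1=1, G2=0, G3=1, G4=0, G5=0 → 0; observed 1. Eliminates G2 stuck-at-1.
Only G5 stuck-at-1 is consistent with every test.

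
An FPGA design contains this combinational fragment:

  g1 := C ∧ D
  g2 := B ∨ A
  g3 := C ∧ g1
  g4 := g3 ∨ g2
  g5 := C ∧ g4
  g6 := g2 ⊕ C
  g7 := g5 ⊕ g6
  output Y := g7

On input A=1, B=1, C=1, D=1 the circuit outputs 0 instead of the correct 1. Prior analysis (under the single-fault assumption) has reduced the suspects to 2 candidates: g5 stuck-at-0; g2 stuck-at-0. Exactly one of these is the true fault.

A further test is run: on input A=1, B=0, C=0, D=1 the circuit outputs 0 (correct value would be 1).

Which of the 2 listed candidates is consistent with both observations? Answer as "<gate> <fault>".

Evaluate each candidate on input A=1, B=0, C=0, D=1:
  g5 stuck-at-0: g1=0, g2=1, g3=0, g4=1, g5=0 [stuck-at-0], g6=1, g7=1 → 1 — eliminated
  g2 stuck-at-0: g1=0, g2=0 [stuck-at-0], g3=0, g4=0, g5=0, g6=0, g7=0 → 0 — matches
Only g2 stuck-at-0 reproduces the observed 0.

g2 stuck-at-0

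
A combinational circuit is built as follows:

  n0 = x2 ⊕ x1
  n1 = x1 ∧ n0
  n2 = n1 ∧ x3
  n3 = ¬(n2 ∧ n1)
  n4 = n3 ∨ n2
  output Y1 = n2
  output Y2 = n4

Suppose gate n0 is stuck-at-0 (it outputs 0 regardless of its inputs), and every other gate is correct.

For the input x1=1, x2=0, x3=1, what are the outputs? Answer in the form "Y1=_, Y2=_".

Propagate with n0 forced: n0=0 [stuck-at-0], n1=0, n2=0, n3=1, n4=1.
So the outputs are Y1=0, Y2=1. (Without the fault they would be Y1=1, Y2=1.)

Y1=0, Y2=1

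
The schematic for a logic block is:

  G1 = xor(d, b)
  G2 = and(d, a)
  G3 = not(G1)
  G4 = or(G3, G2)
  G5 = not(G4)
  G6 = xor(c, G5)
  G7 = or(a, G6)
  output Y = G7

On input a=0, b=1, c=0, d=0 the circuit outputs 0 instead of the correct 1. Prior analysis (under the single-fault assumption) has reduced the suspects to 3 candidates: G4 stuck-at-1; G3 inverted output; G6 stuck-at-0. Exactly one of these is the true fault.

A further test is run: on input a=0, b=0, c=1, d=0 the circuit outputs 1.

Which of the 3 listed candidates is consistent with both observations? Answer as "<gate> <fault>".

G4 stuck-at-1

Evaluate each candidate on input a=0, b=0, c=1, d=0:
  G4 stuck-at-1: G1=0, G2=0, G3=1, G4=1 [stuck-at-1], G5=0, G6=1, G7=1 → 1 — matches
  G3 inverted output: G1=0, G2=0, G3=0 [inverted output], G4=0, G5=1, G6=0, G7=0 → 0 — eliminated
  G6 stuck-at-0: G1=0, G2=0, G3=1, G4=1, G5=0, G6=0 [stuck-at-0], G7=0 → 0 — eliminated
Only G4 stuck-at-1 reproduces the observed 1.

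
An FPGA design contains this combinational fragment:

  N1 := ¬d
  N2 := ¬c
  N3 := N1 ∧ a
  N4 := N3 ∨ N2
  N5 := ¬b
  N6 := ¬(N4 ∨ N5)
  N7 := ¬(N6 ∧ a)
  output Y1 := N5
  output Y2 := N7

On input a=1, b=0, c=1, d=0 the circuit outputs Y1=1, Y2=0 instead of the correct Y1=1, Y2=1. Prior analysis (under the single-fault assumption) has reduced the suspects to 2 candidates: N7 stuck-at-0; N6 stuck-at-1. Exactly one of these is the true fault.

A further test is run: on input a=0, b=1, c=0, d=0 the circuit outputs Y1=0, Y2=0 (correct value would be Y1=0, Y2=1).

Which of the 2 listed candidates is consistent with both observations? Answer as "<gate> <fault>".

N7 stuck-at-0

Evaluate each candidate on input a=0, b=1, c=0, d=0:
  N7 stuck-at-0: N1=1, N2=1, N3=0, N4=1, N5=0, N6=0, N7=0 [stuck-at-0] → Y1=0, Y2=0 — matches
  N6 stuck-at-1: N1=1, N2=1, N3=0, N4=1, N5=0, N6=1 [stuck-at-1], N7=1 → Y1=0, Y2=1 — eliminated
Only N7 stuck-at-0 reproduces the observed Y1=0, Y2=0.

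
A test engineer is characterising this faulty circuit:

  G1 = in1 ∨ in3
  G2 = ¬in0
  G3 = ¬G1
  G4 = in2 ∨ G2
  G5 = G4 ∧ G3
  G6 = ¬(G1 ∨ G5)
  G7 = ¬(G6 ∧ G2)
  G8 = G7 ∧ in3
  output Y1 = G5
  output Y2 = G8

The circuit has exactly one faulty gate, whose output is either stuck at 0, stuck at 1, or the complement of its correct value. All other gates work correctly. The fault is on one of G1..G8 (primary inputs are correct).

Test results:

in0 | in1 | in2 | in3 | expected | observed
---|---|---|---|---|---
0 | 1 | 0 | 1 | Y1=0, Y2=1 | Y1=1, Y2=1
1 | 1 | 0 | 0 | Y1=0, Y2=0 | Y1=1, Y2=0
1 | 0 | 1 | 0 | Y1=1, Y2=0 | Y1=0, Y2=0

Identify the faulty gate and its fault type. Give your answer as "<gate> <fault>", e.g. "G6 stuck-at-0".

Fault-free values for test 1 (in0=0, in1=1, in2=0, in3=1): G1=1, G2=1, G3=0, G4=1, G5=0, G6=0, G7=1, G8=1, giving Y1=0, Y2=1. Observed Y1=1, Y2=1.
Test 1: faults giving observed Y1=1, Y2=1 are {G1 stuck-at-0, G1 inverted output, G3 stuck-at-1, G3 inverted output, G5 stuck-at-1, G5 inverted output}.
Test 2 (in0=1, in1=1, in2=0, in3=0): fault-free G1=1, G2=0, G3=0, G4=0, G5=0, G6=0, G7=1, G8=0 → Y1=0, Y2=0; observed Y1=1, Y2=0. Eliminates G1 stuck-at-0, G1 inverted output, G3 stuck-at-1, G3 inverted output.
Test 3 (in0=1, in1=0, in2=1, in3=0): fault-free G1=0, G2=0, G3=1, G4=1, G5=1, G6=0, G7=1, G8=0 → Y1=1, Y2=0; observed Y1=0, Y2=0. Eliminates G5 stuck-at-1.
Only G5 inverted output is consistent with every test.

G5 inverted output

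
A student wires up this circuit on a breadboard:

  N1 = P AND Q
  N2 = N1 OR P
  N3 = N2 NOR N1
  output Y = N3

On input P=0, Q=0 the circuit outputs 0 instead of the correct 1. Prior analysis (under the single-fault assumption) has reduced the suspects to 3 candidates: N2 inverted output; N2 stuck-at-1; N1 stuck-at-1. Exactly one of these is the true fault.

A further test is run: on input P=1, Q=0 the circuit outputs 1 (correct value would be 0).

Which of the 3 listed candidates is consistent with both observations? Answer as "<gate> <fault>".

N2 inverted output

Evaluate each candidate on input P=1, Q=0:
  N2 inverted output: N1=0, N2=0 [inverted output], N3=1 → 1 — matches
  N2 stuck-at-1: N1=0, N2=1 [stuck-at-1], N3=0 → 0 — eliminated
  N1 stuck-at-1: N1=1 [stuck-at-1], N2=1, N3=0 → 0 — eliminated
Only N2 inverted output reproduces the observed 1.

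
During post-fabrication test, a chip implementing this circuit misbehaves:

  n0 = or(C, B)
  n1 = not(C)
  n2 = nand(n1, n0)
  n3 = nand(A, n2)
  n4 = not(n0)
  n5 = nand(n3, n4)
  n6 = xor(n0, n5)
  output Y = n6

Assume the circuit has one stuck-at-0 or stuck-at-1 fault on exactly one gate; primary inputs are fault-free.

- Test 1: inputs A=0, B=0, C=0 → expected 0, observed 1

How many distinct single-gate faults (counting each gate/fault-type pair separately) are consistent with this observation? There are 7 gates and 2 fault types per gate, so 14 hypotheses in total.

4

Fault-free: n0=0, n1=1, n2=1, n3=1, n4=1, n5=0, n6=0 → 0. Observed 1.
  n0 stuck-at-0: output 0 ✗
  n0 stuck-at-1: output 0 ✗
  n1 stuck-at-0: output 0 ✗
  n1 stuck-at-1: output 0 ✗
  n2 stuck-at-0: output 0 ✗
  n2 stuck-at-1: output 0 ✗
  n3 stuck-at-0: output 1 ✓
  n3 stuck-at-1: output 0 ✗
  n4 stuck-at-0: output 1 ✓
  n4 stuck-at-1: output 0 ✗
  n5 stuck-at-0: output 0 ✗
  n5 stuck-at-1: output 1 ✓
  n6 stuck-at-0: output 0 ✗
  n6 stuck-at-1: output 1 ✓
Consistent faults: {n3 stuck-at-0, n4 stuck-at-0, n5 stuck-at-1, n6 stuck-at-1} — 4 in all.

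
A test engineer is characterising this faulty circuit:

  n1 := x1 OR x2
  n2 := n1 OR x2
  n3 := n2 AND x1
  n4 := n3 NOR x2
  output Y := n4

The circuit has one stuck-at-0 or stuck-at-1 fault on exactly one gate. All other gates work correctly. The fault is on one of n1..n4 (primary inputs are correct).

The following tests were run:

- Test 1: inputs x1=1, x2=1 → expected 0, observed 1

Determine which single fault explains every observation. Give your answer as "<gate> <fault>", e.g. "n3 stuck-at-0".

n4 stuck-at-1

Fault-free values for test 1 (x1=1, x2=1): n1=1, n2=1, n3=1, n4=0, giving Y=0. Observed 1.
Test 1: faults giving observed 1 are {n4 stuck-at-1}.
Only n4 stuck-at-1 is consistent with every test.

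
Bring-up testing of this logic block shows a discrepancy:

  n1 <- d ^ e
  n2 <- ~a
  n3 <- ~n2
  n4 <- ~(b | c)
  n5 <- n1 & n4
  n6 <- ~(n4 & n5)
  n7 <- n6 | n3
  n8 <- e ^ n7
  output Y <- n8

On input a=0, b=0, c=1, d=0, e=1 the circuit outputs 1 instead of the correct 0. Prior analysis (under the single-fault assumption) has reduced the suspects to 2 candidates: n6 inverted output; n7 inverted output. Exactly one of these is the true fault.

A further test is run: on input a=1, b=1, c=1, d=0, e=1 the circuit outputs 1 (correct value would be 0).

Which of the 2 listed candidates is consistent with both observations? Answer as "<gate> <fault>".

n7 inverted output

Evaluate each candidate on input a=1, b=1, c=1, d=0, e=1:
  n6 inverted output: n1=1, n2=0, n3=1, n4=0, n5=0, n6=0 [inverted output], n7=1, n8=0 → 0 — eliminated
  n7 inverted output: n1=1, n2=0, n3=1, n4=0, n5=0, n6=1, n7=0 [inverted output], n8=1 → 1 — matches
Only n7 inverted output reproduces the observed 1.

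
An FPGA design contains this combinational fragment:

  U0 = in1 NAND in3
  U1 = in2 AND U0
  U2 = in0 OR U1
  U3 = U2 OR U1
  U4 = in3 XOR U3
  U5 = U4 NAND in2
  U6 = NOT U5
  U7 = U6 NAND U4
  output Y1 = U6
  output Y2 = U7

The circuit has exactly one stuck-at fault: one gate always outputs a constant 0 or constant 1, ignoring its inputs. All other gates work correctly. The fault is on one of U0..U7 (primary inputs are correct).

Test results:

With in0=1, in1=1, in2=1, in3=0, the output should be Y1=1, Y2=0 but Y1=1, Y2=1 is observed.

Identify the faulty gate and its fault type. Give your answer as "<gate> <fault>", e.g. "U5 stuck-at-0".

Fault-free values for test 1 (in0=1, in1=1, in2=1, in3=0): U0=1, U1=1, U2=1, U3=1, U4=1, U5=0, U6=1, U7=0, giving Y1=1, Y2=0. Observed Y1=1, Y2=1.
Test 1: faults giving observed Y1=1, Y2=1 are {U7 stuck-at-1}.
Only U7 stuck-at-1 is consistent with every test.

U7 stuck-at-1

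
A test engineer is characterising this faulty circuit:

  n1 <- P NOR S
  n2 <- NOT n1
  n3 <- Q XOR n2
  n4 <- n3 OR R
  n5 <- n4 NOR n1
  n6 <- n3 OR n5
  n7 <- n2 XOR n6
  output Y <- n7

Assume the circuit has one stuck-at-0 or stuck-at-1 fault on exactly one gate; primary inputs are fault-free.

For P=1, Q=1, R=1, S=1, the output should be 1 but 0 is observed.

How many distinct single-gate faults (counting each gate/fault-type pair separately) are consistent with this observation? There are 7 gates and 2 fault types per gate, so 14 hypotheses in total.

5

Fault-free: n1=0, n2=1, n3=0, n4=1, n5=0, n6=0, n7=1 → 1. Observed 0.
  n1 stuck-at-0: output 1 ✗
  n1 stuck-at-1: output 1 ✗
  n2 stuck-at-0: output 1 ✗
  n2 stuck-at-1: output 1 ✗
  n3 stuck-at-0: output 1 ✗
  n3 stuck-at-1: output 0 ✓
  n4 stuck-at-0: output 0 ✓
  n4 stuck-at-1: output 1 ✗
  n5 stuck-at-0: output 1 ✗
  n5 stuck-at-1: output 0 ✓
  n6 stuck-at-0: output 1 ✗
  n6 stuck-at-1: output 0 ✓
  n7 stuck-at-0: output 0 ✓
  n7 stuck-at-1: output 1 ✗
Consistent faults: {n3 stuck-at-1, n4 stuck-at-0, n5 stuck-at-1, n6 stuck-at-1, n7 stuck-at-0} — 5 in all.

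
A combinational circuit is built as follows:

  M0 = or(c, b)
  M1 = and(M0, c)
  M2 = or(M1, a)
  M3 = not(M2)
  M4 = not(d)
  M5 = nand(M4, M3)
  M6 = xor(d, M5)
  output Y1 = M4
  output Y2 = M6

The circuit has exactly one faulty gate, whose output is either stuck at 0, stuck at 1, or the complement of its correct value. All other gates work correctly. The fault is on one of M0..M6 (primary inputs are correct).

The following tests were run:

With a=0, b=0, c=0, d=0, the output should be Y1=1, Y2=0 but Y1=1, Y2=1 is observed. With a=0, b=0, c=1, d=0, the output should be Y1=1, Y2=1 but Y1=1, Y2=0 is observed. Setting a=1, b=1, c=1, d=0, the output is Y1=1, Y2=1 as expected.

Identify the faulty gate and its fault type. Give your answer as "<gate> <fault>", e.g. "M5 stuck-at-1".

M1 inverted output

Fault-free values for test 1 (a=0, b=0, c=0, d=0): M0=0, M1=0, M2=0, M3=1, M4=1, M5=0, M6=0, giving Y1=1, Y2=0. Observed Y1=1, Y2=1.
Test 1: faults giving observed Y1=1, Y2=1 are {M1 stuck-at-1, M1 inverted output, M2 stuck-at-1, M2 inverted output, M3 stuck-at-0, M3 inverted output, M5 stuck-at-1, M5 inverted output, M6 stuck-at-1, M6 inverted output}.
Test 2 (a=0, b=0, c=1, d=0): fault-free M0=1, M1=1, M2=1, M3=0, M4=1, M5=1, M6=1 → Y1=1, Y2=1; observed Y1=1, Y2=0. Eliminates M1 stuck-at-1, M2 stuck-at-1, M3 stuck-at-0, M5 stuck-at-1, M6 stuck-at-1.
Test 3 (a=1, b=1, c=1, d=0): fault-free M0=1, M1=1, M2=1, M3=0, M4=1, M5=1, M6=1 → Y1=1, Y2=1; observed Y1=1, Y2=1. Eliminates M2 inverted output, M3 inverted output, M5 inverted output, M6 inverted output.
Only M1 inverted output is consistent with every test.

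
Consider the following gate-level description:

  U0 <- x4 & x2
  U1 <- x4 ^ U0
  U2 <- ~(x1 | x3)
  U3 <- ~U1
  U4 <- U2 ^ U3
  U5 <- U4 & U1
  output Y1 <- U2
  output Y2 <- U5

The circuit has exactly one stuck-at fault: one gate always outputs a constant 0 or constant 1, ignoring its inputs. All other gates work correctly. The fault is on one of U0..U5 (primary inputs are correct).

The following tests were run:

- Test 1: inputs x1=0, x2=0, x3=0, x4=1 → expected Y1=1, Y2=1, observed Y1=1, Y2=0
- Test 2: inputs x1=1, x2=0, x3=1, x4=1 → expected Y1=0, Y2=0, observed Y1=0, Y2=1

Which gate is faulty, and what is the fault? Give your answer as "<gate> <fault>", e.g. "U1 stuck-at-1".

Fault-free values for test 1 (x1=0, x2=0, x3=0, x4=1): U0=0, U1=1, U2=1, U3=0, U4=1, U5=1, giving Y1=1, Y2=1. Observed Y1=1, Y2=0.
Test 1: faults giving observed Y1=1, Y2=0 are {U0 stuck-at-1, U1 stuck-at-0, U3 stuck-at-1, U4 stuck-at-0, U5 stuck-at-0}.
Test 2 (x1=1, x2=0, x3=1, x4=1): fault-free U0=0, U1=1, U2=0, U3=0, U4=0, U5=0 → Y1=0, Y2=0; observed Y1=0, Y2=1. Eliminates U0 stuck-at-1, U1 stuck-at-0, U4 stuck-at-0, U5 stuck-at-0.
Only U3 stuck-at-1 is consistent with every test.

U3 stuck-at-1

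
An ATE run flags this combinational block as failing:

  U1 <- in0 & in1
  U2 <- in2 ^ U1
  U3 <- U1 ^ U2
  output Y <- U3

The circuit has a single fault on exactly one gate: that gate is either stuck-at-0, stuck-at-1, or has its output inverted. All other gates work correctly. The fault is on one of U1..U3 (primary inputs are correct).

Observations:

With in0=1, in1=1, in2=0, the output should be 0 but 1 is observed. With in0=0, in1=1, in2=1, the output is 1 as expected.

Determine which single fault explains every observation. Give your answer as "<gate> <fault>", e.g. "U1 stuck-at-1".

U3 stuck-at-1

Fault-free values for test 1 (in0=1, in1=1, in2=0): U1=1, U2=1, U3=0, giving Y=0. Observed 1.
Test 1: faults giving observed 1 are {U2 stuck-at-0, U2 inverted output, U3 stuck-at-1, U3 inverted output}.
Test 2 (in0=0, in1=1, in2=1): fault-free U1=0, U2=1, U3=1 → 1; observed 1. Eliminates U2 stuck-at-0, U2 inverted output, U3 inverted output.
Only U3 stuck-at-1 is consistent with every test.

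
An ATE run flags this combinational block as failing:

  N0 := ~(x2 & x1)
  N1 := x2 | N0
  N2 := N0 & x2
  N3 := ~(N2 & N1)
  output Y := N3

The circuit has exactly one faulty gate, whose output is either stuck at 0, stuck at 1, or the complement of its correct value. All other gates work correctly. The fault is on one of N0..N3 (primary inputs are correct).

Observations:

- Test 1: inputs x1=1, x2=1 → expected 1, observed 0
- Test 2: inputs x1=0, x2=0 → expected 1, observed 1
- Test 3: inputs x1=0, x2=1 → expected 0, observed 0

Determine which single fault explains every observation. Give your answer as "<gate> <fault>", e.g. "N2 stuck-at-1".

Fault-free values for test 1 (x1=1, x2=1): N0=0, N1=1, N2=0, N3=1, giving Y=1. Observed 0.
Test 1: faults giving observed 0 are {N0 stuck-at-1, N0 inverted output, N2 stuck-at-1, N2 inverted output, N3 stuck-at-0, N3 inverted output}.
Test 2 (x1=0, x2=0): fault-free N0=1, N1=1, N2=0, N3=1 → 1; observed 1. Eliminates N2 stuck-at-1, N2 inverted output, N3 stuck-at-0, N3 inverted output.
Test 3 (x1=0, x2=1): fault-free N0=1, N1=1, N2=1, N3=0 → 0; observed 0. Eliminates N0 inverted output.
Only N0 stuck-at-1 is consistent with every test.

N0 stuck-at-1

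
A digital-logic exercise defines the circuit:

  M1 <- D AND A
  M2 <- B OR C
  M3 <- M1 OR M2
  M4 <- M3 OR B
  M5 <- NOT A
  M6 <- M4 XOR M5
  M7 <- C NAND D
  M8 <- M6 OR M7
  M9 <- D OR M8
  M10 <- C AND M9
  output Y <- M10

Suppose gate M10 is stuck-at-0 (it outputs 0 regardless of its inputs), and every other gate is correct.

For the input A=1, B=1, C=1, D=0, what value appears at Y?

0

Propagate with M10 forced: M1=0, M2=1, M3=1, M4=1, M5=0, M6=1, M7=1, M8=1, M9=1, M10=0 [stuck-at-0].
So Y = 0. (Without the fault it would be 1.)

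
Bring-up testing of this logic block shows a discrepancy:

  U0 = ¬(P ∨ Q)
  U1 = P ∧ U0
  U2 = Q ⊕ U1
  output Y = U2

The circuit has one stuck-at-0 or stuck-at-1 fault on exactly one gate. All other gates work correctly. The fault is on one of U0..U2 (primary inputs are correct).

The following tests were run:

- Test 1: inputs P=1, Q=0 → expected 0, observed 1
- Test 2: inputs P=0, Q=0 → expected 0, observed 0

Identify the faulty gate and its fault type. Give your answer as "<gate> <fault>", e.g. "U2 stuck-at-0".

Fault-free values for test 1 (P=1, Q=0): U0=0, U1=0, U2=0, giving Y=0. Observed 1.
Test 1: faults giving observed 1 are {U0 stuck-at-1, U1 stuck-at-1, U2 stuck-at-1}.
Test 2 (P=0, Q=0): fault-free U0=1, U1=0, U2=0 → 0; observed 0. Eliminates U1 stuck-at-1, U2 stuck-at-1.
Only U0 stuck-at-1 is consistent with every test.

U0 stuck-at-1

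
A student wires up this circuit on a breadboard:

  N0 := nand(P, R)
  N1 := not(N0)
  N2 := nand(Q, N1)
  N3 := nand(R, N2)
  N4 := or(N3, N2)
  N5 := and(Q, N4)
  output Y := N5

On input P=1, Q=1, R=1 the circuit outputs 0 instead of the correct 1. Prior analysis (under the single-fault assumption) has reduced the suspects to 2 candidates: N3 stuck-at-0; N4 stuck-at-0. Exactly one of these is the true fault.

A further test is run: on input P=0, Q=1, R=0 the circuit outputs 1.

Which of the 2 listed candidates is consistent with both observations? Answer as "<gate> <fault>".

Evaluate each candidate on input P=0, Q=1, R=0:
  N3 stuck-at-0: N0=1, N1=0, N2=1, N3=0 [stuck-at-0], N4=1, N5=1 → 1 — matches
  N4 stuck-at-0: N0=1, N1=0, N2=1, N3=1, N4=0 [stuck-at-0], N5=0 → 0 — eliminated
Only N3 stuck-at-0 reproduces the observed 1.

N3 stuck-at-0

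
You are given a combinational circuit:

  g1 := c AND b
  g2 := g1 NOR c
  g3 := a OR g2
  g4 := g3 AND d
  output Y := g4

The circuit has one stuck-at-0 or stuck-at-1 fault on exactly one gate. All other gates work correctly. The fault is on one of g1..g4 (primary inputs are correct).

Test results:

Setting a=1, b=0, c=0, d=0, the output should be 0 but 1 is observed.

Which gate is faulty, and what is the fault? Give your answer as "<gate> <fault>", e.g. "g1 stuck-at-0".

g4 stuck-at-1

Fault-free values for test 1 (a=1, b=0, c=0, d=0): g1=0, g2=1, g3=1, g4=0, giving Y=0. Observed 1.
Test 1: faults giving observed 1 are {g4 stuck-at-1}.
Only g4 stuck-at-1 is consistent with every test.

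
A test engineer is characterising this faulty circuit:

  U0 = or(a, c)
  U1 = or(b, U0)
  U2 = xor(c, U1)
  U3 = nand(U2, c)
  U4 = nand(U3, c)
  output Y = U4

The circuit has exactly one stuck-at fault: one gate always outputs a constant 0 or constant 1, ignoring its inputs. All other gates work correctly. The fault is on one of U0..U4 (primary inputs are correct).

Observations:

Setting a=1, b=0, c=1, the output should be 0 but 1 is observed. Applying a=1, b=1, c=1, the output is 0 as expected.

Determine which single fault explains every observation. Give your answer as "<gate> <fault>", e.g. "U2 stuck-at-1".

U0 stuck-at-0

Fault-free values for test 1 (a=1, b=0, c=1): U0=1, U1=1, U2=0, U3=1, U4=0, giving Y=0. Observed 1.
Test 1: faults giving observed 1 are {U0 stuck-at-0, U1 stuck-at-0, U2 stuck-at-1, U3 stuck-at-0, U4 stuck-at-1}.
Test 2 (a=1, b=1, c=1): fault-free U0=1, U1=1, U2=0, U3=1, U4=0 → 0; observed 0. Eliminates U1 stuck-at-0, U2 stuck-at-1, U3 stuck-at-0, U4 stuck-at-1.
Only U0 stuck-at-0 is consistent with every test.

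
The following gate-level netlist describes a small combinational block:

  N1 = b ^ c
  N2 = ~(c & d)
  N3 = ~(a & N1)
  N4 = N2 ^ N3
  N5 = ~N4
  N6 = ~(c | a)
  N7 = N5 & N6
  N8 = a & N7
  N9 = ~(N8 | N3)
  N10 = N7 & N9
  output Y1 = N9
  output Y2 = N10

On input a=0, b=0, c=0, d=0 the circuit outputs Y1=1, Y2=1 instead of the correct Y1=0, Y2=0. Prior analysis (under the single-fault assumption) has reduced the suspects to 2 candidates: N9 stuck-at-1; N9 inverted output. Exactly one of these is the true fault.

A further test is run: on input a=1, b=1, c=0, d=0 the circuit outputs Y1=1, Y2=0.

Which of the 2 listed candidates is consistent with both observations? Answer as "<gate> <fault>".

N9 stuck-at-1

Evaluate each candidate on input a=1, b=1, c=0, d=0:
  N9 stuck-at-1: N1=1, N2=1, N3=0, N4=1, N5=0, N6=0, N7=0, N8=0, N9=1 [stuck-at-1], N10=0 → Y1=1, Y2=0 — matches
  N9 inverted output: N1=1, N2=1, N3=0, N4=1, N5=0, N6=0, N7=0, N8=0, N9=0 [inverted output], N10=0 → Y1=0, Y2=0 — eliminated
Only N9 stuck-at-1 reproduces the observed Y1=1, Y2=0.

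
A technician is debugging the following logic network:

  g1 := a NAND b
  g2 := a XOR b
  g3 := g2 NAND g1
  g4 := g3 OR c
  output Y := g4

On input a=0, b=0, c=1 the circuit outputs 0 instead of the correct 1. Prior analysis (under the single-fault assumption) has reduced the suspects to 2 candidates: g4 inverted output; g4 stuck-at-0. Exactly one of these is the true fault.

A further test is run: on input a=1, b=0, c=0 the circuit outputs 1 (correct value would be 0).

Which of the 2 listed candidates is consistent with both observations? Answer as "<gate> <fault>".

g4 inverted output

Evaluate each candidate on input a=1, b=0, c=0:
  g4 inverted output: g1=1, g2=1, g3=0, g4=1 [inverted output] → 1 — matches
  g4 stuck-at-0: g1=1, g2=1, g3=0, g4=0 [stuck-at-0] → 0 — eliminated
Only g4 inverted output reproduces the observed 1.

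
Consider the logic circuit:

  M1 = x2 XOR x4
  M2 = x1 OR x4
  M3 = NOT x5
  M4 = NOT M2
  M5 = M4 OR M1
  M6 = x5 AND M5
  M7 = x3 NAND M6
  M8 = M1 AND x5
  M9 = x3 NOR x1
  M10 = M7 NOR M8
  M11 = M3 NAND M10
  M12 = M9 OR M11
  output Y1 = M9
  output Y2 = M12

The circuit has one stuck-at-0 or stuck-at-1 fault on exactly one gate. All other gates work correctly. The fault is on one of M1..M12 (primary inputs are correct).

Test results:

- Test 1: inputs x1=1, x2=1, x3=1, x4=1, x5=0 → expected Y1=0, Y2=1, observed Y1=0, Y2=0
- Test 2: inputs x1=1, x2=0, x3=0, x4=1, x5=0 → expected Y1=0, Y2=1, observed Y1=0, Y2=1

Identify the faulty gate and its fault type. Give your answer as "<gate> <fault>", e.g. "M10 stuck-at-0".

M6 stuck-at-1

Fault-free values for test 1 (x1=1, x2=1, x3=1, x4=1, x5=0): M1=0, M2=1, M3=1, M4=0, M5=0, M6=0, M7=1, M8=0, M9=0, M10=0, M11=1, M12=1, giving Y1=0, Y2=1. Observed Y1=0, Y2=0.
Test 1: faults giving observed Y1=0, Y2=0 are {M6 stuck-at-1, M7 stuck-at-0, M10 stuck-at-1, M11 stuck-at-0, M12 stuck-at-0}.
Test 2 (x1=1, x2=0, x3=0, x4=1, x5=0): fault-free M1=1, M2=1, M3=1, M4=0, M5=1, M6=0, M7=1, M8=0, M9=0, M10=0, M11=1, M12=1 → Y1=0, Y2=1; observed Y1=0, Y2=1. Eliminates M7 stuck-at-0, M10 stuck-at-1, M11 stuck-at-0, M12 stuck-at-0.
Only M6 stuck-at-1 is consistent with every test.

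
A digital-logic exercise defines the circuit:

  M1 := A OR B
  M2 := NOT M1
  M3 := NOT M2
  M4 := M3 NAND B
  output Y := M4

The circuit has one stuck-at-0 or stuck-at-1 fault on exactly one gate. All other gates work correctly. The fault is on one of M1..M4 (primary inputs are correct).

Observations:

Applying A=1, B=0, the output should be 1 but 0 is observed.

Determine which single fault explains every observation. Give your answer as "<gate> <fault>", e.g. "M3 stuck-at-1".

Fault-free values for test 1 (A=1, B=0): M1=1, M2=0, M3=1, M4=1, giving Y=1. Observed 0.
Test 1: faults giving observed 0 are {M4 stuck-at-0}.
Only M4 stuck-at-0 is consistent with every test.

M4 stuck-at-0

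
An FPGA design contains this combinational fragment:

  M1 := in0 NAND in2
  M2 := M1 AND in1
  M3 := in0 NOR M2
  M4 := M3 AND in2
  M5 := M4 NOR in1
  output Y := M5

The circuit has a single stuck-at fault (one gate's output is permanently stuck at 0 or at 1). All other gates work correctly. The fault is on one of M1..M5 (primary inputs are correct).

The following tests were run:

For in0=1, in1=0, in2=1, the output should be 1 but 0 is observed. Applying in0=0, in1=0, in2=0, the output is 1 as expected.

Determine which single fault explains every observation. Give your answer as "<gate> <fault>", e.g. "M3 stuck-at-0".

M3 stuck-at-1

Fault-free values for test 1 (in0=1, in1=0, in2=1): M1=0, M2=0, M3=0, M4=0, M5=1, giving Y=1. Observed 0.
Test 1: faults giving observed 0 are {M3 stuck-at-1, M4 stuck-at-1, M5 stuck-at-0}.
Test 2 (in0=0, in1=0, in2=0): fault-free M1=1, M2=0, M3=1, M4=0, M5=1 → 1; observed 1. Eliminates M4 stuck-at-1, M5 stuck-at-0.
Only M3 stuck-at-1 is consistent with every test.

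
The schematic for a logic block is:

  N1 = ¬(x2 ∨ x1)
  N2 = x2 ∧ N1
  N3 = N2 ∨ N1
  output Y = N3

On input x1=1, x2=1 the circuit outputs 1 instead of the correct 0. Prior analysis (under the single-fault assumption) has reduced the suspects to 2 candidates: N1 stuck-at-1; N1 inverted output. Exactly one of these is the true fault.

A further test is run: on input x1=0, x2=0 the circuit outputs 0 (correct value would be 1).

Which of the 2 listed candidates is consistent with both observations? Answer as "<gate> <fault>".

N1 inverted output

Evaluate each candidate on input x1=0, x2=0:
  N1 stuck-at-1: N1=1 [stuck-at-1], N2=0, N3=1 → 1 — eliminated
  N1 inverted output: N1=0 [inverted output], N2=0, N3=0 → 0 — matches
Only N1 inverted output reproduces the observed 0.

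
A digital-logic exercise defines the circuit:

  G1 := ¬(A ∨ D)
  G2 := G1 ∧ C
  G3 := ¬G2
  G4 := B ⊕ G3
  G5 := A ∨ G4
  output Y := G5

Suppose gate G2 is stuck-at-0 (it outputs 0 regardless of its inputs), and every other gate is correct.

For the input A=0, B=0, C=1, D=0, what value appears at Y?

Propagate with G2 forced: G1=1, G2=0 [stuck-at-0], G3=1, G4=1, G5=1.
So Y = 1. (Without the fault it would be 0.)

1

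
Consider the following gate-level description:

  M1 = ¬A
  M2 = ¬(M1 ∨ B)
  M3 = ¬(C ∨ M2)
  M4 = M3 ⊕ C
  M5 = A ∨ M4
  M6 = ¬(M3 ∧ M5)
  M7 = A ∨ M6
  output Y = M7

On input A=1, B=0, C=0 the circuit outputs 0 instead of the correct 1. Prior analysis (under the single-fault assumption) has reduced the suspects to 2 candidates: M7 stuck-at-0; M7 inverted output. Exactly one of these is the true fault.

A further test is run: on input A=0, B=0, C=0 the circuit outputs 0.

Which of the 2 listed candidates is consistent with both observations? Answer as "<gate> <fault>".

M7 stuck-at-0

Evaluate each candidate on input A=0, B=0, C=0:
  M7 stuck-at-0: M1=1, M2=0, M3=1, M4=1, M5=1, M6=0, M7=0 [stuck-at-0] → 0 — matches
  M7 inverted output: M1=1, M2=0, M3=1, M4=1, M5=1, M6=0, M7=1 [inverted output] → 1 — eliminated
Only M7 stuck-at-0 reproduces the observed 0.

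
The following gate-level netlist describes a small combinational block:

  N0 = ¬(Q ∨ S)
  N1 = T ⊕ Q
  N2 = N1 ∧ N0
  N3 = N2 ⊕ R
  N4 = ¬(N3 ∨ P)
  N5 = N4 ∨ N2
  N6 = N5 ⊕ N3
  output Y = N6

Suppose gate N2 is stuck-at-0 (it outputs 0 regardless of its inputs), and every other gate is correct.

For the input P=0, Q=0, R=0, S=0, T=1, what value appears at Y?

Propagate with N2 forced: N0=1, N1=1, N2=0 [stuck-at-0], N3=0, N4=1, N5=1, N6=1.
So Y = 1. (Without the fault it would be 0.)

1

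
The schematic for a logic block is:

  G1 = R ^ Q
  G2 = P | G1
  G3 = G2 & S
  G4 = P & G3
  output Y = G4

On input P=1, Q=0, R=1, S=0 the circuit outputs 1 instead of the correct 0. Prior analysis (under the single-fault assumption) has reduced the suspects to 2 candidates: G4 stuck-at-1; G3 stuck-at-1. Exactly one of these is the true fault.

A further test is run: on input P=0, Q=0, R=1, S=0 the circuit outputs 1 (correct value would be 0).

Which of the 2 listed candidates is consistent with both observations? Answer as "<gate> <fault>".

G4 stuck-at-1

Evaluate each candidate on input P=0, Q=0, R=1, S=0:
  G4 stuck-at-1: G1=1, G2=1, G3=0, G4=1 [stuck-at-1] → 1 — matches
  G3 stuck-at-1: G1=1, G2=1, G3=1 [stuck-at-1], G4=0 → 0 — eliminated
Only G4 stuck-at-1 reproduces the observed 1.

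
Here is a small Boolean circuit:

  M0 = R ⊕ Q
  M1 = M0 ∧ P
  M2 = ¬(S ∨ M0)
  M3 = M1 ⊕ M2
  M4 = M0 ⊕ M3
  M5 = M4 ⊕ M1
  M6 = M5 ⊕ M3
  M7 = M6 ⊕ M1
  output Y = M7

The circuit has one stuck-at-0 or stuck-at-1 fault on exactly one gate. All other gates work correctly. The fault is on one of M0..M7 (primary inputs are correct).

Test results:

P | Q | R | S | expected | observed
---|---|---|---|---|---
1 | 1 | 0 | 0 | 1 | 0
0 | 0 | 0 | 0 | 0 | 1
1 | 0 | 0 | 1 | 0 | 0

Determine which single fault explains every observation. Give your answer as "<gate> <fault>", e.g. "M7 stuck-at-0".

Fault-free values for test 1 (P=1, Q=1, R=0, S=0): M0=1, M1=1, M2=0, M3=1, M4=0, M5=1, M6=0, M7=1, giving Y=1. Observed 0.
Test 1: faults giving observed 0 are {M0 stuck-at-0, M4 stuck-at-1, M5 stuck-at-0, M6 stuck-at-1, M7 stuck-at-0}.
Test 2 (P=0, Q=0, R=0, S=0): fault-free M0=0, M1=0, M2=1, M3=1, M4=1, M5=1, M6=0, M7=0 → 0; observed 1. Eliminates M0 stuck-at-0, M4 stuck-at-1, M7 stuck-at-0.
Test 3 (P=1, Q=0, R=0, S=1): fault-free M0=0, M1=0, M2=0, M3=0, M4=0, M5=0, M6=0, M7=0 → 0; observed 0. Eliminates M6 stuck-at-1.
Only M5 stuck-at-0 is consistent with every test.

M5 stuck-at-0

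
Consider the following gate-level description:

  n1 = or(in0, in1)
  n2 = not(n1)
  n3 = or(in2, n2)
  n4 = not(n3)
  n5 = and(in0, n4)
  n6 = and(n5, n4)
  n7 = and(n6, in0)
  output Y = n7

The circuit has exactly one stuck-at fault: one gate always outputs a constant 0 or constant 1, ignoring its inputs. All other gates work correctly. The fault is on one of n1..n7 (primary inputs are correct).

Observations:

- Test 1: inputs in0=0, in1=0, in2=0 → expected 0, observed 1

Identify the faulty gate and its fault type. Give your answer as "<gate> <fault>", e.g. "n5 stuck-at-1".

Fault-free values for test 1 (in0=0, in1=0, in2=0): n1=0, n2=1, n3=1, n4=0, n5=0, n6=0, n7=0, giving Y=0. Observed 1.
Test 1: faults giving observed 1 are {n7 stuck-at-1}.
Only n7 stuck-at-1 is consistent with every test.

n7 stuck-at-1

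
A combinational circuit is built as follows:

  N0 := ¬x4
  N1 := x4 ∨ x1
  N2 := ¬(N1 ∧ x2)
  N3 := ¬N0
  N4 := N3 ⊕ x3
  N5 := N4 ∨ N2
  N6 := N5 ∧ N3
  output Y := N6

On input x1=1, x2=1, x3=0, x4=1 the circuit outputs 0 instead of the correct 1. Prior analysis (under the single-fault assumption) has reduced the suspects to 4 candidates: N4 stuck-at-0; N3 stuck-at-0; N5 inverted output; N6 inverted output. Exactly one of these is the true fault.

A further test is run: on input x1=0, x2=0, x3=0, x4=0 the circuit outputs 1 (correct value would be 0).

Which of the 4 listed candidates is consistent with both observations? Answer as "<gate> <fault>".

Evaluate each candidate on input x1=0, x2=0, x3=0, x4=0:
  N4 stuck-at-0: N0=1, N1=0, N2=1, N3=0, N4=0 [stuck-at-0], N5=1, N6=0 → 0 — eliminated
  N3 stuck-at-0: N0=1, N1=0, N2=1, N3=0 [stuck-at-0], N4=0, N5=1, N6=0 → 0 — eliminated
  N5 inverted output: N0=1, N1=0, N2=1, N3=0, N4=0, N5=0 [inverted output], N6=0 → 0 — eliminated
  N6 inverted output: N0=1, N1=0, N2=1, N3=0, N4=0, N5=1, N6=1 [inverted output] → 1 — matches
Only N6 inverted output reproduces the observed 1.

N6 inverted output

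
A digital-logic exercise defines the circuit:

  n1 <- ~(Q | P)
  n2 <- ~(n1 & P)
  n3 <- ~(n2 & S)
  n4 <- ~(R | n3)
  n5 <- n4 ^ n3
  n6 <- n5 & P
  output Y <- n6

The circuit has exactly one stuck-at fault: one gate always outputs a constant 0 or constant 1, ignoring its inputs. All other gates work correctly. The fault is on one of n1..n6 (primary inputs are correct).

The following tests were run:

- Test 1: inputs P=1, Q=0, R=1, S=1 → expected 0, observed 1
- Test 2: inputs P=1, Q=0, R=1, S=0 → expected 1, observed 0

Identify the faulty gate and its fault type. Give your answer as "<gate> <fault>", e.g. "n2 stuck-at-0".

n4 stuck-at-1

Fault-free values for test 1 (P=1, Q=0, R=1, S=1): n1=0, n2=1, n3=0, n4=0, n5=0, n6=0, giving Y=0. Observed 1.
Test 1: faults giving observed 1 are {n1 stuck-at-1, n2 stuck-at-0, n3 stuck-at-1, n4 stuck-at-1, n5 stuck-at-1, n6 stuck-at-1}.
Test 2 (P=1, Q=0, R=1, S=0): fault-free n1=0, n2=1, n3=1, n4=0, n5=1, n6=1 → 1; observed 0. Eliminates n1 stuck-at-1, n2 stuck-at-0, n3 stuck-at-1, n5 stuck-at-1, n6 stuck-at-1.
Only n4 stuck-at-1 is consistent with every test.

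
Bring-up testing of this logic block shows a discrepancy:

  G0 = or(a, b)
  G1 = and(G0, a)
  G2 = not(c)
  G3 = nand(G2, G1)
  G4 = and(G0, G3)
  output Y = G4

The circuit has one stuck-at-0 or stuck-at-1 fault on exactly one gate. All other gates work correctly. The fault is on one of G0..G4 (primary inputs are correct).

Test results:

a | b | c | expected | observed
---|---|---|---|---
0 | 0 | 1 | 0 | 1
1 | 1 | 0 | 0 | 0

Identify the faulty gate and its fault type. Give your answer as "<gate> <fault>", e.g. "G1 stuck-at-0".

Fault-free values for test 1 (a=0, b=0, c=1): G0=0, G1=0, G2=0, G3=1, G4=0, giving Y=0. Observed 1.
Test 1: faults giving observed 1 are {G0 stuck-at-1, G4 stuck-at-1}.
Test 2 (a=1, b=1, c=0): fault-free G0=1, G1=1, G2=1, G3=0, G4=0 → 0; observed 0. Eliminates G4 stuck-at-1.
Only G0 stuck-at-1 is consistent with every test.

G0 stuck-at-1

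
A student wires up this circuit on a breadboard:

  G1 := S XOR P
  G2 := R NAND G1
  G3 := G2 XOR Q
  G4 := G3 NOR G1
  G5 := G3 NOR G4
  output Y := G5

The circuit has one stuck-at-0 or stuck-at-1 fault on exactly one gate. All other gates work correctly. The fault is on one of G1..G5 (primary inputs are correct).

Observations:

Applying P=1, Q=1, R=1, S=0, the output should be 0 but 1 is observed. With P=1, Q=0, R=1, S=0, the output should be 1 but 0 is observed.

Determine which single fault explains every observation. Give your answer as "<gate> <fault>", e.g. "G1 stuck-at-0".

Fault-free values for test 1 (P=1, Q=1, R=1, S=0): G1=1, G2=0, G3=1, G4=0, G5=0, giving Y=0. Observed 1.
Test 1: faults giving observed 1 are {G2 stuck-at-1, G3 stuck-at-0, G5 stuck-at-1}.
Test 2 (P=1, Q=0, R=1, S=0): fault-free G1=1, G2=0, G3=0, G4=0, G5=1 → 1; observed 0. Eliminates G3 stuck-at-0, G5 stuck-at-1.
Only G2 stuck-at-1 is consistent with every test.

G2 stuck-at-1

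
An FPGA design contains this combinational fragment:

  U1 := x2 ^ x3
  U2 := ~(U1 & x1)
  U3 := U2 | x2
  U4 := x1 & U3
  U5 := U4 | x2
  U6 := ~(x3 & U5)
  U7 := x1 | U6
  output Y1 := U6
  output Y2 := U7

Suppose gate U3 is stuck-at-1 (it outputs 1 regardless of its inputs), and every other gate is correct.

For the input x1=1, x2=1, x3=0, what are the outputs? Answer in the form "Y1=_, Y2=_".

Propagate with U3 forced: U1=1, U2=0, U3=1 [stuck-at-1], U4=1, U5=1, U6=1, U7=1.
So the outputs are Y1=1, Y2=1. (Same as the fault-free value — the fault is masked on this input.)

Y1=1, Y2=1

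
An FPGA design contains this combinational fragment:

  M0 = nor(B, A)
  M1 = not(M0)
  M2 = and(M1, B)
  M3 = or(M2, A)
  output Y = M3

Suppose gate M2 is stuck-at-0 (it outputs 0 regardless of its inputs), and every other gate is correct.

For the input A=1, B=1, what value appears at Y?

Propagate with M2 forced: M0=0, M1=1, M2=0 [stuck-at-0], M3=1.
So Y = 1. (Same as the fault-free value — the fault is masked on this input.)

1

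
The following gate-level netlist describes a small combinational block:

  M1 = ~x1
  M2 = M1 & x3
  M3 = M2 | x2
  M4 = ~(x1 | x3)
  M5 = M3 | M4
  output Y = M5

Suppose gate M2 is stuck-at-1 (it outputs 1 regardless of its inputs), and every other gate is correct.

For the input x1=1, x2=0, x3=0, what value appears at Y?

1

Propagate with M2 forced: M1=0, M2=1 [stuck-at-1], M3=1, M4=0, M5=1.
So Y = 1. (Without the fault it would be 0.)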